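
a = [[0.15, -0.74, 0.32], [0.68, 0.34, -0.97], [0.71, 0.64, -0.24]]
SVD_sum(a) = [[-0.29, -0.29, 0.33], [0.64, 0.65, -0.72], [0.50, 0.50, -0.56]] + [[0.34, -0.48, -0.13], [0.18, -0.26, -0.07], [-0.03, 0.05, 0.01]] + [[0.1, 0.04, 0.12], [-0.14, -0.05, -0.18], [0.25, 0.09, 0.3]]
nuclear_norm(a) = 2.75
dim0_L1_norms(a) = [1.54, 1.72, 1.53]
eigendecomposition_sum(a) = [[(0.29+0j), -0.14-0.00j, (0.29+0j)], [-0.06-0.00j, 0.03+0.00j, (-0.06-0j)], [0.22+0.00j, (-0.1-0j), (0.22+0j)]] + [[-0.07+0.22j, -0.30+0.09j, 0.01-0.27j], [(0.37+0.11j), 0.16+0.50j, -0.45-0.01j], [(0.25-0.17j), (0.37+0.15j), (-0.23+0.26j)]] + [[-0.07-0.22j, (-0.3-0.09j), 0.01+0.27j],  [(0.37-0.11j), 0.16-0.50j, -0.45+0.01j],  [0.25+0.17j, (0.37-0.15j), -0.23-0.26j]]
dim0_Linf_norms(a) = [0.71, 0.74, 0.97]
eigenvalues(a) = [(0.54+0j), (-0.14+0.98j), (-0.14-0.98j)]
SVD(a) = [[0.34, 0.88, 0.33], [-0.75, 0.47, -0.48], [-0.57, -0.09, 0.81]] @ diag([1.5636447676146512, 0.688052115058391, 0.4942664541267173]) @ [[-0.55,  -0.56,  0.62], [0.56,  -0.80,  -0.22], [0.62,  0.23,  0.75]]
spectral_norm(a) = 1.56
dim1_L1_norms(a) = [1.21, 1.99, 1.59]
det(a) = 0.53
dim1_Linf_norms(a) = [0.74, 0.97, 0.71]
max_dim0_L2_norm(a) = 1.05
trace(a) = 0.25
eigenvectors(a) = [[(0.79+0j), -0.01+0.43j, -0.01-0.43j], [-0.16+0.00j, 0.72+0.00j, 0.72-0.00j], [(0.59+0j), (0.35-0.43j), 0.35+0.43j]]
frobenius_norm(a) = 1.78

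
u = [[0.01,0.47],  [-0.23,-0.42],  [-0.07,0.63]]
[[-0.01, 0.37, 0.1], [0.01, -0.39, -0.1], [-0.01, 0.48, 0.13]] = u@[[-0.01, 0.26, 0.07], [-0.02, 0.79, 0.21]]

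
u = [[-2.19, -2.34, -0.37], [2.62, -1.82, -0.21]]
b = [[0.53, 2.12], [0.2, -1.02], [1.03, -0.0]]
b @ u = [[4.39, -5.1, -0.64], [-3.11, 1.39, 0.14], [-2.26, -2.41, -0.38]]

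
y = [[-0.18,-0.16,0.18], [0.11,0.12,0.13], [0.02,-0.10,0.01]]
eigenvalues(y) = [(-0.18+0j), (0.07+0.16j), (0.07-0.16j)]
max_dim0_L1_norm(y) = 0.38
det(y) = -0.01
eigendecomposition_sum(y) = [[(-0.15+0j), -0.03+0.00j, 0.16+0.00j], [(0.04-0j), 0.01-0.00j, -0.04-0.00j], [(0.04-0j), (0.01-0j), -0.04-0.00j]] + [[-0.01+0.02j, -0.07+0.01j, 0.01+0.08j],[(0.04+0j), 0.06+0.07j, 0.09-0.06j],[-0.01+0.02j, (-0.05+0.03j), (0.02+0.06j)]] + [[(-0.01-0.02j), -0.07-0.01j, 0.01-0.08j],  [(0.04-0j), 0.06-0.07j, (0.09+0.06j)],  [(-0.01-0.02j), (-0.05-0.03j), 0.02-0.06j]]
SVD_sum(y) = [[-0.19, -0.19, 0.12], [0.06, 0.06, -0.04], [-0.04, -0.04, 0.02]] + [[0.01, 0.02, 0.06], [0.04, 0.07, 0.17], [-0.01, -0.01, -0.02]] + [[-0.01, 0.01, -0.00], [0.01, -0.01, 0.0], [0.06, -0.05, 0.01]]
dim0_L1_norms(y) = [0.31, 0.38, 0.32]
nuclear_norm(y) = 0.60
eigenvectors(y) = [[-0.94+0.00j, -0.23+0.48j, (-0.23-0.48j)], [(0.25+0j), (0.71+0j), 0.71-0.00j], [(0.23+0j), (-0.1+0.45j), -0.10-0.45j]]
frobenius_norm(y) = 0.38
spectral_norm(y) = 0.31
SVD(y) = [[-0.94, 0.32, 0.13], [0.30, 0.94, -0.17], [-0.18, -0.12, -0.98]] @ diag([0.3131419161403824, 0.1979464597629813, 0.08401987516791548]) @ [[0.63, 0.65, -0.42],[0.22, 0.37, 0.90],[-0.74, 0.66, -0.09]]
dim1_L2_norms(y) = [0.3, 0.21, 0.1]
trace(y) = -0.05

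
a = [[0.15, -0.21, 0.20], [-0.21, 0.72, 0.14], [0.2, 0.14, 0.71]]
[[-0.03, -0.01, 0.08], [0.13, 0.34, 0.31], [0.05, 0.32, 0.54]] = a @ [[0.54, 0.37, -0.15], [0.37, 0.53, 0.24], [-0.15, 0.24, 0.75]]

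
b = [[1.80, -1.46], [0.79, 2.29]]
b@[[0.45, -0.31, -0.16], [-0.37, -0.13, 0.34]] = [[1.35,-0.37,-0.78], [-0.49,-0.54,0.65]]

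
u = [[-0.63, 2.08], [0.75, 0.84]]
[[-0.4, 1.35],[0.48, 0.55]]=u @[[0.64, 0.0], [0.00, 0.65]]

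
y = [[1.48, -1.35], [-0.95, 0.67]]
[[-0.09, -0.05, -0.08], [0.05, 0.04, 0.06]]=y @ [[-0.04, -0.06, -0.11], [0.02, -0.03, -0.06]]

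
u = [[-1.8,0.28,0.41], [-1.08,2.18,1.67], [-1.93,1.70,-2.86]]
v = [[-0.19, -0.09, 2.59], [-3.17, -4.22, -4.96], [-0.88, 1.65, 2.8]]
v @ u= [[-4.56,4.15,-7.64], [19.84,-18.52,5.84], [-5.60,8.11,-5.61]]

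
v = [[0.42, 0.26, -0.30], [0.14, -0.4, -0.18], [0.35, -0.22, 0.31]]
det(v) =-0.129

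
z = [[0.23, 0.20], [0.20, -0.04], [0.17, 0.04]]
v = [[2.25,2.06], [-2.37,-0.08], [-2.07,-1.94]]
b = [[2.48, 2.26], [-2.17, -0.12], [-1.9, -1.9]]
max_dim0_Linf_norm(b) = 2.48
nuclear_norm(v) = 5.99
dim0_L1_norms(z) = [0.6, 0.28]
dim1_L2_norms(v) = [3.05, 2.37, 2.84]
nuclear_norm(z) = 0.53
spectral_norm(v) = 4.58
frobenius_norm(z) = 0.41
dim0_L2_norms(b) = [3.8, 2.95]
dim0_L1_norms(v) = [6.69, 4.08]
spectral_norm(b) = 4.64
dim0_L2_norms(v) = [3.87, 2.83]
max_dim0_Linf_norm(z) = 0.23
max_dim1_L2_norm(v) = 3.05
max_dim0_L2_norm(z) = 0.35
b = v + z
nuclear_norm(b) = 5.94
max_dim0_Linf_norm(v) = 2.37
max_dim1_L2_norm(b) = 3.36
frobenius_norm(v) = 4.79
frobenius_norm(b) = 4.82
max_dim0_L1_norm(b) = 6.55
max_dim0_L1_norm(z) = 0.6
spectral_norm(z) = 0.38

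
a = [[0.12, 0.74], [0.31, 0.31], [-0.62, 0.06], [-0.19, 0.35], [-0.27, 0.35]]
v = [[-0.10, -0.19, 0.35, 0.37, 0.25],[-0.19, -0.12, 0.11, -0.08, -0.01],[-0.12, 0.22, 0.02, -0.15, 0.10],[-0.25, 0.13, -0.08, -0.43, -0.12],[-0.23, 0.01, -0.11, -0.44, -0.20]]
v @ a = [[-0.43, 0.11],[-0.11, -0.2],[0.04, -0.04],[0.17, -0.34],[0.18, -0.40]]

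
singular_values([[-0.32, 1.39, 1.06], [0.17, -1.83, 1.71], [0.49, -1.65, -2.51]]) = [3.5, 2.55, 0.0]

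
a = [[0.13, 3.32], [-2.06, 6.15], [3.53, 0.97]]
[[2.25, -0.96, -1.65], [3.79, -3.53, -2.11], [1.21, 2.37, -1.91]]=a@ [[0.16,0.76,-0.41], [0.67,-0.32,-0.48]]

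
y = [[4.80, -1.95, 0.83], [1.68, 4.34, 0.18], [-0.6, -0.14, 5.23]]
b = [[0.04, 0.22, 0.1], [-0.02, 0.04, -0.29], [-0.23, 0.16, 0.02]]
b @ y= [[0.50, 0.86, 0.6], [0.15, 0.25, -1.53], [-0.85, 1.14, -0.06]]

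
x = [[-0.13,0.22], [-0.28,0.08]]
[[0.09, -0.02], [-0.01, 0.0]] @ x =[[-0.01, 0.02], [0.0, -0.00]]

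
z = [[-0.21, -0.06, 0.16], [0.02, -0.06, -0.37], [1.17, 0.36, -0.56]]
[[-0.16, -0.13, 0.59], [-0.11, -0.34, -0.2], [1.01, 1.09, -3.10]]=z @ [[1.26, 1.61, -1.77], [-0.56, -0.5, -1.74], [0.46, 1.09, 0.72]]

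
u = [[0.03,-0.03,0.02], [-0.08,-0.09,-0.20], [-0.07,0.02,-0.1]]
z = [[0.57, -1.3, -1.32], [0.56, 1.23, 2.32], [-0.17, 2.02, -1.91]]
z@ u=[[0.21, 0.07, 0.40], [-0.24, -0.08, -0.47], [-0.03, -0.21, -0.22]]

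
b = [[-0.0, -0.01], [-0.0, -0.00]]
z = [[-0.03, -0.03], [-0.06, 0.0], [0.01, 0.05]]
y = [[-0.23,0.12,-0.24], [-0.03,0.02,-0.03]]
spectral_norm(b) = 0.01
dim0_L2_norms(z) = [0.07, 0.06]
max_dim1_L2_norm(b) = 0.01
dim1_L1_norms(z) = [0.06, 0.06, 0.06]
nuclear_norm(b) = 0.01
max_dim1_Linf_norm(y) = 0.24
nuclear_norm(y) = 0.36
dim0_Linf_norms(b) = [0.0, 0.01]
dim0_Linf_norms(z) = [0.06, 0.05]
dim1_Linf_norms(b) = [0.01, 0.0]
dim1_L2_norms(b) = [0.01, 0.0]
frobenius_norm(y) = 0.36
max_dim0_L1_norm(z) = 0.1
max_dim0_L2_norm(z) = 0.07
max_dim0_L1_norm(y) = 0.27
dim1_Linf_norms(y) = [0.24, 0.03]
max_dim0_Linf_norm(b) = 0.01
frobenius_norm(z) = 0.09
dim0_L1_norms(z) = [0.1, 0.08]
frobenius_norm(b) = 0.01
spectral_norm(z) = 0.07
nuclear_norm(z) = 0.12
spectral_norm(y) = 0.36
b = y @ z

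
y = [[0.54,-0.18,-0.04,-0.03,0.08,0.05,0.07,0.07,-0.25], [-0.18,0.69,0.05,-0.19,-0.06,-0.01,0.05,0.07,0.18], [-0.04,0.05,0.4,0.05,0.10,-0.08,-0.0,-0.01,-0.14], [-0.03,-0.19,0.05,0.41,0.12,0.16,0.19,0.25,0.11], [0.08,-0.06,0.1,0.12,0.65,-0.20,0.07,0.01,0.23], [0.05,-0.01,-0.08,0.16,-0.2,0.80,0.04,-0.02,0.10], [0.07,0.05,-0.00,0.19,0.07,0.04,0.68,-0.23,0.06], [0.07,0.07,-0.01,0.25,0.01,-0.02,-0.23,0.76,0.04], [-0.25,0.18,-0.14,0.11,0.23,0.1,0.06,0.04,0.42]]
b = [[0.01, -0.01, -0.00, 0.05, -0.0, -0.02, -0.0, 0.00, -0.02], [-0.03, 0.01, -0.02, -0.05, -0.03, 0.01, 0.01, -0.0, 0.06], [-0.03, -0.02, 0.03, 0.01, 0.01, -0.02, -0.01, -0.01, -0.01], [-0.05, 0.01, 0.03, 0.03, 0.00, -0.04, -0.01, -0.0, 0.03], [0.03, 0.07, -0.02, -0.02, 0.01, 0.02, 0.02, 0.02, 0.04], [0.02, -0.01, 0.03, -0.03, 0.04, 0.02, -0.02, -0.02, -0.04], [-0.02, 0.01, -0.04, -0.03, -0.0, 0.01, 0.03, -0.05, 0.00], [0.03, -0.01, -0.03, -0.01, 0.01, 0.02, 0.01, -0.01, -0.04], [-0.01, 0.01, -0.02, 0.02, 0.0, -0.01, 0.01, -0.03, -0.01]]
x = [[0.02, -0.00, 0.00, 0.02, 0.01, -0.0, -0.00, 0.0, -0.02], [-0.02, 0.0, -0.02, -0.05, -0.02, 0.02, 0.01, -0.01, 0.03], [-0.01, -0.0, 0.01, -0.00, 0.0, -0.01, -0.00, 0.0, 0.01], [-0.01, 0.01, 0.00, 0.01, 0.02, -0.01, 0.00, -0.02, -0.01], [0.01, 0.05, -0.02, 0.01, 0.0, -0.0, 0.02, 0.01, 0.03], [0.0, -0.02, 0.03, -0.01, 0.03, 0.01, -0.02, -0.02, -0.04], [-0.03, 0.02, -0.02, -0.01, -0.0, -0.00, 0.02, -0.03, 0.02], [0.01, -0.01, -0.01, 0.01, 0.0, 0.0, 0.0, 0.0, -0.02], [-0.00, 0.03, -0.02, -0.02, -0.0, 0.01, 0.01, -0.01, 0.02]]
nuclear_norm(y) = 5.36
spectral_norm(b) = 0.14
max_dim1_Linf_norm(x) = 0.05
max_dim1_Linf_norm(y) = 0.8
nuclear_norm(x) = 0.33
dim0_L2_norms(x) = [0.05, 0.07, 0.05, 0.06, 0.04, 0.03, 0.04, 0.04, 0.07]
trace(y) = 5.35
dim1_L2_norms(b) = [0.06, 0.09, 0.06, 0.08, 0.1, 0.08, 0.08, 0.07, 0.05]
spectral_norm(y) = 0.98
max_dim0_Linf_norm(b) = 0.07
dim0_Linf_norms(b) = [0.05, 0.07, 0.04, 0.05, 0.04, 0.04, 0.03, 0.05, 0.06]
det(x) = 0.00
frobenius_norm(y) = 2.12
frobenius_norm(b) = 0.23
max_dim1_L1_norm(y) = 1.53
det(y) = -0.00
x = y @ b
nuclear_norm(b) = 0.51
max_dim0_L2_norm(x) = 0.07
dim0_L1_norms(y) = [1.31, 1.48, 0.87, 1.51, 1.52, 1.46, 1.39, 1.46, 1.53]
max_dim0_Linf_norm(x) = 0.05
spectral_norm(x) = 0.11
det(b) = 0.00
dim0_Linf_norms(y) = [0.54, 0.69, 0.4, 0.41, 0.65, 0.8, 0.68, 0.76, 0.42]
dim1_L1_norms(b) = [0.11, 0.22, 0.15, 0.2, 0.25, 0.23, 0.19, 0.17, 0.12]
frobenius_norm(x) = 0.16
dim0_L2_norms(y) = [0.64, 0.77, 0.45, 0.6, 0.74, 0.85, 0.75, 0.84, 0.61]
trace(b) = 0.12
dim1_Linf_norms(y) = [0.54, 0.69, 0.4, 0.41, 0.65, 0.8, 0.68, 0.76, 0.42]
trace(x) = 0.09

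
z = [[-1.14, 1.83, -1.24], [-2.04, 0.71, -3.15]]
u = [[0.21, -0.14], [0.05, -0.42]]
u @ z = [[0.05, 0.28, 0.18], [0.8, -0.21, 1.26]]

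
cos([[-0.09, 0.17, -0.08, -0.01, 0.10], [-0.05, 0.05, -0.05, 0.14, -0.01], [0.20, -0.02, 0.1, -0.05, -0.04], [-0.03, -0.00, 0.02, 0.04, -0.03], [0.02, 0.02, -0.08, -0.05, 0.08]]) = [[1.01, 0.00, 0.01, -0.01, -0.0], [0.01, 1.0, -0.00, -0.01, 0.0], [-0.0, -0.02, 1.00, 0.00, -0.01], [-0.0, 0.0, -0.00, 1.0, 0.0], [0.01, -0.0, 0.01, -0.00, 0.99]]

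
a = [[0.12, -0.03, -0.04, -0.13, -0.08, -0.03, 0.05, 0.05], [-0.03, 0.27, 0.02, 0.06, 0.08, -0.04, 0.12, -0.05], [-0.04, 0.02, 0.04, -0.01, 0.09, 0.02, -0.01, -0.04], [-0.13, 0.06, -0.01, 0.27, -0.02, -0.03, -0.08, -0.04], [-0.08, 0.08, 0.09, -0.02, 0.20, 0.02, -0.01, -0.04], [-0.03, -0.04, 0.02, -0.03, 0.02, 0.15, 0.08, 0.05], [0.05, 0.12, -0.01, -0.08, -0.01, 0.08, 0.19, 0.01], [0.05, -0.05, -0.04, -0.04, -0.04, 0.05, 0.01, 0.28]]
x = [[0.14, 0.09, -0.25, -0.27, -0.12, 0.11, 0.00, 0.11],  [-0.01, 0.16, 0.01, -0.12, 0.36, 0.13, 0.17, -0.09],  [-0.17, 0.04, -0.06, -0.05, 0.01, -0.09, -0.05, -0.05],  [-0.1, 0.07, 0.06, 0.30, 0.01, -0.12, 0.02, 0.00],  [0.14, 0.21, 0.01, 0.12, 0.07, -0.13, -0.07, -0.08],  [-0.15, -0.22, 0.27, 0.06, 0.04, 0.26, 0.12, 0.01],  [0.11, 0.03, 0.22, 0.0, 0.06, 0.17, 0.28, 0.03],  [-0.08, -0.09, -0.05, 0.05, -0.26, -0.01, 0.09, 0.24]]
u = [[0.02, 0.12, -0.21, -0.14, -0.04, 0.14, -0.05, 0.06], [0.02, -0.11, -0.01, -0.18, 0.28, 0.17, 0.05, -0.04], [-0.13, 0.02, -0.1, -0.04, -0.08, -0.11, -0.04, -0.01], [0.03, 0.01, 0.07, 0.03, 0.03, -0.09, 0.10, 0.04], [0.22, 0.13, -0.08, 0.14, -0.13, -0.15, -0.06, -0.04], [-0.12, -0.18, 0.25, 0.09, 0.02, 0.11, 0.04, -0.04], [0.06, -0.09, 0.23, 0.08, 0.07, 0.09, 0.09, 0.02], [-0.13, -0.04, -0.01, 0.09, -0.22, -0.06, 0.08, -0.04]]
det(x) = 0.00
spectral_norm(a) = 0.47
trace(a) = 1.52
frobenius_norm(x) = 1.13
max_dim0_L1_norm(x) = 1.02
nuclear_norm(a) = 1.53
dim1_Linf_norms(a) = [0.13, 0.27, 0.09, 0.27, 0.2, 0.15, 0.19, 0.28]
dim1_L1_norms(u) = [0.78, 0.86, 0.53, 0.4, 0.95, 0.85, 0.73, 0.67]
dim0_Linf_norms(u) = [0.22, 0.18, 0.25, 0.18, 0.28, 0.17, 0.1, 0.06]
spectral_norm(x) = 0.65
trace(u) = -0.13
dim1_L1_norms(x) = [1.09, 1.05, 0.52, 0.68, 0.83, 1.13, 0.9, 0.87]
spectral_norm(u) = 0.59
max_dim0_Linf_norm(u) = 0.28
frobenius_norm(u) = 0.89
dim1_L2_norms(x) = [0.45, 0.47, 0.22, 0.35, 0.33, 0.48, 0.42, 0.39]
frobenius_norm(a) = 0.72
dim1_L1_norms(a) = [0.53, 0.67, 0.27, 0.64, 0.54, 0.42, 0.55, 0.56]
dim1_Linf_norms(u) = [0.21, 0.28, 0.13, 0.1, 0.22, 0.25, 0.23, 0.22]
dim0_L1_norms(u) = [0.73, 0.7, 0.96, 0.79, 0.87, 0.92, 0.51, 0.29]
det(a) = 0.00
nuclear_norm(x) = 2.60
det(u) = -0.00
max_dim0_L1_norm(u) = 0.96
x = a + u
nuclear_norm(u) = 1.90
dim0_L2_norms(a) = [0.21, 0.32, 0.12, 0.32, 0.25, 0.19, 0.26, 0.3]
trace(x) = 1.39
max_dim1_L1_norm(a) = 0.67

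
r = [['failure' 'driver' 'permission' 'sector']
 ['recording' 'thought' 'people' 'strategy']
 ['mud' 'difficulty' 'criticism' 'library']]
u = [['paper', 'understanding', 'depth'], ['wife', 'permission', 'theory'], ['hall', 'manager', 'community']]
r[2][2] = 'criticism'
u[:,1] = ['understanding', 'permission', 'manager']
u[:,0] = ['paper', 'wife', 'hall']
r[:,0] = ['failure', 'recording', 'mud']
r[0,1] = 'driver'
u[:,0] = ['paper', 'wife', 'hall']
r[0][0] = 'failure'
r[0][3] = 'sector'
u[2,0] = 'hall'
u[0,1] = 'understanding'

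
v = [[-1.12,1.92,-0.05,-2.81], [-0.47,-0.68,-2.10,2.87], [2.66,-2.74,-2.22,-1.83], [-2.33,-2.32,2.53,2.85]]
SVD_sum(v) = [[0.95, 0.47, -0.82, -1.66], [-0.8, -0.40, 0.69, 1.4], [1.27, 0.63, -1.09, -2.22], [-2.11, -1.05, 1.81, 3.69]] + [[-1.2, 1.81, 1.29, -0.80], [0.97, -1.46, -1.04, 0.65], [1.63, -2.46, -1.75, 1.09], [0.07, -0.11, -0.08, 0.05]] + [[-0.0, 0.02, -0.02, 0.01], [-0.17, 1.39, -1.47, 1.02], [0.10, -0.77, 0.82, -0.56], [0.12, -0.98, 1.04, -0.72]] + [[-0.87, -0.38, -0.5, -0.36],[-0.47, -0.21, -0.27, -0.19],[-0.34, -0.15, -0.2, -0.14],[-0.42, -0.18, -0.24, -0.17]]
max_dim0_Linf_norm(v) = 2.87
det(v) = 136.84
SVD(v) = [[0.34, -0.53, 0.01, 0.77], [-0.29, 0.43, 0.74, 0.42], [0.46, 0.73, -0.41, 0.3], [-0.77, 0.03, -0.53, 0.37]] @ diag([6.192484559727038, 4.958573878331687, 3.048524833809573, 1.4618400761763355]) @ [[0.45, 0.22, -0.38, -0.78],[0.45, -0.68, -0.49, 0.3],[-0.08, 0.61, -0.65, 0.45],[-0.77, -0.34, -0.44, -0.32]]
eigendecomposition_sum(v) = [[(0.4+0.24j), 0.64-0.62j, (-0.48+0.42j), -0.95-0.38j],[-0.64+0.37j, (0.38+1.38j), (-0.22-0.99j), (1.27-1.03j)],[0.61-0.32j, -0.29-1.29j, (0.15+0.93j), (-1.22+0.9j)],[(-0.68-0.55j), -1.35+0.98j, (1-0.65j), 1.66+0.97j]] + [[0.40-0.24j, (0.64+0.62j), -0.48-0.42j, -0.95+0.38j],[-0.64-0.37j, 0.38-1.38j, -0.22+0.99j, (1.27+1.03j)],[(0.61+0.32j), (-0.29+1.29j), 0.15-0.93j, -1.22-0.90j],[-0.68+0.55j, -1.35-0.98j, (1+0.65j), (1.66-0.97j)]] + [[-1.05+0.00j, 1.04-0.00j, (1.25+0j), (-0.47-0j)], [1.25-0.00j, (-1.24+0j), (-1.5-0j), 0.56+0.00j], [(1.95-0j), -1.93+0.00j, -2.32-0.00j, 0.87+0.00j], [(-0.58+0j), (0.57-0j), (0.69+0j), (-0.26-0j)]] + [[(-0.87-0j),(-0.4-0j),(-0.34+0j),-0.45-0.00j], [(-0.44-0j),-0.20-0.00j,-0.17+0.00j,(-0.22-0j)], [(-0.52-0j),-0.24-0.00j,-0.21+0.00j,-0.27-0.00j], [-0.40-0.00j,(-0.18-0j),-0.16+0.00j,(-0.21-0j)]]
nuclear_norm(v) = 15.66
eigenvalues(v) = [(2.59+3.51j), (2.59-3.51j), (-4.87+0j), (-1.48+0j)]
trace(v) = -1.17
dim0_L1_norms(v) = [6.58, 7.66, 6.9, 10.36]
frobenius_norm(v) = 8.62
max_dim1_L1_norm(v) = 10.03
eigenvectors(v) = [[-0.32+0.05j, -0.32-0.05j, -0.40+0.00j, (0.74+0j)], [(0.18-0.49j), (0.18+0.49j), (0.48+0j), 0.37+0.00j], [(-0.19+0.45j), -0.19-0.45j, (0.75+0j), 0.44+0.00j], [(0.62+0j), (0.62-0j), -0.22+0.00j, (0.34+0j)]]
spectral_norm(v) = 6.19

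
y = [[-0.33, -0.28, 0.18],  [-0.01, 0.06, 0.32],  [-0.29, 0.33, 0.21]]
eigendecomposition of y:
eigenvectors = [[(0.03+0j), (0.79+0j), (0.79-0j)], [(-0.61+0j), (0.01-0.38j), 0.01+0.38j], [-0.79+0.00j, 0.28+0.40j, 0.28-0.40j]]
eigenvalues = [(0.48+0j), (-0.27+0.23j), (-0.27-0.23j)]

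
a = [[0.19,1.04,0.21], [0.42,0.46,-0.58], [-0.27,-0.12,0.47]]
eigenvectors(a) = [[-0.64+0.00j,-0.87+0.00j,(-0.87-0j)], [(-0.68+0j),0.26-0.01j,0.26+0.01j], [0.36+0.00j,(-0.41-0.01j),(-0.41+0.01j)]]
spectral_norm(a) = 1.23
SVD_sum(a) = [[0.36, 0.85, -0.23], [0.26, 0.63, -0.17], [-0.12, -0.29, 0.08]] + [[-0.17,0.19,0.44], [0.16,-0.17,-0.41], [-0.15,0.17,0.39]] + [[0.0,-0.0,0.00], [-0.0,0.00,-0.0], [-0.0,0.00,-0.0]]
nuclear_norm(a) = 2.06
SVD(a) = [[-0.78,0.61,-0.17], [-0.58,-0.57,0.58], [0.26,0.55,0.79]] @ diag([1.2296084843910537, 0.8261126768372228, 0.0009056944149725117]) @ [[-0.37, -0.9, 0.24],[-0.33, 0.37, 0.87],[-0.87, 0.25, -0.43]]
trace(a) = 1.12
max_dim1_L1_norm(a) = 1.46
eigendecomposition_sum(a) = [[0.35-0.00j, 0.58+0.00j, -0.37+0.00j], [0.37-0.00j, (0.61+0j), (-0.39+0j)], [(-0.2+0j), (-0.33+0j), 0.21-0.00j]] + [[-0.08-0.13j,(0.23+0.41j),0.29+0.54j],[0.03+0.04j,-0.07-0.12j,-0.09-0.16j],[-0.04-0.06j,0.10+0.20j,(0.13+0.26j)]] + [[-0.08+0.13j, 0.23-0.41j, 0.29-0.54j], [0.03-0.04j, (-0.07+0.12j), (-0.09+0.16j)], [-0.04+0.06j, (0.1-0.2j), (0.13-0.26j)]]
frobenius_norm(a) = 1.48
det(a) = 0.00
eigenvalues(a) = [(1.17+0j), (-0.02+0.01j), (-0.02-0.01j)]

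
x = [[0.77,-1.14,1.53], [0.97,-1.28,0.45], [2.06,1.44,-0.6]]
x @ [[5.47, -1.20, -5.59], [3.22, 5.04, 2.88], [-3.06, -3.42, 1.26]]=[[-4.14, -11.90, -5.66], [-0.19, -9.15, -8.54], [17.74, 6.84, -8.12]]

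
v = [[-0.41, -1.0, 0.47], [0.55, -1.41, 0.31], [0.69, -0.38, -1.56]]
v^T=[[-0.41, 0.55, 0.69], [-1.00, -1.41, -0.38], [0.47, 0.31, -1.56]]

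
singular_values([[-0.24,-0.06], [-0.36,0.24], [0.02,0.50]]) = [0.58, 0.4]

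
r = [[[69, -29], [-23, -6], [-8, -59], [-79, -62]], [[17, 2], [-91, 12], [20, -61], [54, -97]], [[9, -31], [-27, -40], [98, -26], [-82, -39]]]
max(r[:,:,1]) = 12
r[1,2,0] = 20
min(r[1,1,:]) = -91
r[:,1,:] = [[-23, -6], [-91, 12], [-27, -40]]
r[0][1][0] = -23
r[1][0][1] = 2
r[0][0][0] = 69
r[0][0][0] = 69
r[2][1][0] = -27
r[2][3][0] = -82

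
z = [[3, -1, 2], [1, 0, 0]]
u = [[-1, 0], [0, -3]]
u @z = [[-3, 1, -2], [-3, 0, 0]]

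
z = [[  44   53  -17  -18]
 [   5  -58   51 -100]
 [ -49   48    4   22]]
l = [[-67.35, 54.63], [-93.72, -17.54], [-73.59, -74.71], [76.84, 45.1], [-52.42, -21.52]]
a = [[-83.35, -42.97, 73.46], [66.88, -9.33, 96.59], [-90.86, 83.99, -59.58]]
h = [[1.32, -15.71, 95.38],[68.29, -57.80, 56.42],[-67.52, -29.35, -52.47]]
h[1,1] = -57.8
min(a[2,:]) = -90.86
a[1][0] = 66.88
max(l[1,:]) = -17.54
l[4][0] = -52.42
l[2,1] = -74.71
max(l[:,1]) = 54.63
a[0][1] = -42.97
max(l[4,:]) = -21.52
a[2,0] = -90.86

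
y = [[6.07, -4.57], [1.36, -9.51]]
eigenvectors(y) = [[1.0,0.29],[0.09,0.96]]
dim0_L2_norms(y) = [6.22, 10.55]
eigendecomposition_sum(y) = [[5.82, -1.75], [0.52, -0.16]] + [[0.25, -2.82], [0.84, -9.35]]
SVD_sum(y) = [[2.72, -6.07], [3.77, -8.43]] + [[3.35, 1.50],[-2.41, -1.08]]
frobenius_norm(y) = 12.25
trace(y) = -3.44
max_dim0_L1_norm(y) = 14.08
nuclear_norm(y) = 15.91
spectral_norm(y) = 11.38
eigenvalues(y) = [5.66, -9.1]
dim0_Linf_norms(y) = [6.07, 9.51]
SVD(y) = [[0.58, 0.81], [0.81, -0.58]] @ diag([11.381395988509164, 4.525850787724618]) @ [[0.41, -0.91], [0.91, 0.41]]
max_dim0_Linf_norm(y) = 9.51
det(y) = -51.51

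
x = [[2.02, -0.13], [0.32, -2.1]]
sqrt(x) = [[1.42-0.00j,-0.04+0.05j], [0.11-0.11j,(-0+1.45j)]]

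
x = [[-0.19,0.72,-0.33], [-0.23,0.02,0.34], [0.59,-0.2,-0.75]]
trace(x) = -0.92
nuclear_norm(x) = 1.87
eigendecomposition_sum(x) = [[-0.09+0.35j, (0.36-0.24j), (-0.16-0.35j)], [-0.11-0.12j, (0.01+0.19j), 0.17+0.01j], [(0.3+0.2j), -0.10-0.41j, (-0.37+0.04j)]] + [[-0.09-0.35j, (0.36+0.24j), -0.16+0.35j], [-0.11+0.12j, (0.01-0.19j), 0.17-0.01j], [0.30-0.20j, (-0.1+0.41j), (-0.37-0.04j)]] + [[(-0+0j), (-0-0j), (-0-0j)], [-0.00+0.00j, (-0-0j), (-0-0j)], [(-0+0j), -0.00-0.00j, -0.00-0.00j]]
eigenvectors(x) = [[(0.68+0j), (0.68-0j), 0.76+0.00j], [(-0.15+0.26j), -0.15-0.26j, 0.42+0.00j], [0.22-0.63j, 0.22+0.63j, (0.49+0j)]]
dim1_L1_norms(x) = [1.24, 0.59, 1.54]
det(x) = -0.00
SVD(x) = [[0.03, 1.0, 0.08], [-0.39, -0.06, 0.92], [0.92, -0.06, 0.38]] @ diag([1.0562167516781529, 0.8168870646507996, 0.0013027204808144428]) @ [[0.59,-0.16,-0.79], [-0.26,0.89,-0.38], [-0.76,-0.42,-0.49]]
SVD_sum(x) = [[0.02, -0.00, -0.02], [-0.24, 0.07, 0.32], [0.58, -0.16, -0.77]] + [[-0.21, 0.72, -0.31], [0.01, -0.05, 0.02], [0.01, -0.04, 0.02]] + [[-0.0,-0.0,-0.00],  [-0.00,-0.00,-0.0],  [-0.00,-0.0,-0.00]]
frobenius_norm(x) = 1.34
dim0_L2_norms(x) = [0.66, 0.75, 0.89]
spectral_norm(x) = 1.06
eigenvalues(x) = [(-0.46+0.58j), (-0.46-0.58j), (-0+0j)]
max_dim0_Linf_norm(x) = 0.75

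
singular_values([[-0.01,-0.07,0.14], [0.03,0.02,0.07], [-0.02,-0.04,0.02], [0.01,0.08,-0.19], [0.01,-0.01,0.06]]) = [0.27, 0.07, 0.0]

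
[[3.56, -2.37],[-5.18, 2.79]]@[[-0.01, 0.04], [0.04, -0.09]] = [[-0.13, 0.36],[0.16, -0.46]]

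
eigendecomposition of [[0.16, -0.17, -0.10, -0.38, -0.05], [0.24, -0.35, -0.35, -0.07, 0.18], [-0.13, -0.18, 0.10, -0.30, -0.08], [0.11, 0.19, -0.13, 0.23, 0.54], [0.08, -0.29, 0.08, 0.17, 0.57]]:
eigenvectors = [[(0.03+0.31j),0.03-0.31j,0.68+0.00j,0.68-0.00j,-0.50+0.00j], [(-0.64+0j),-0.64-0.00j,(0.04-0.16j),0.04+0.16j,(0.03+0j)], [(-0.07+0.29j),-0.07-0.29j,(0.38+0.32j),0.38-0.32j,(-0.32+0j)], [0.47+0.28j,(0.47-0.28j),-0.38-0.35j,(-0.38+0.35j),0.63+0.00j], [(-0.29-0.15j),(-0.29+0.15j),0.00-0.05j,0.00+0.05j,(0.49+0j)]]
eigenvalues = [(-0.27+0.12j), (-0.27-0.12j), (0.3+0.19j), (0.3-0.19j), (0.64+0j)]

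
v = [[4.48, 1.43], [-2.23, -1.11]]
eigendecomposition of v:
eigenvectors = [[0.91, -0.28], [-0.41, 0.96]]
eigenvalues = [3.84, -0.47]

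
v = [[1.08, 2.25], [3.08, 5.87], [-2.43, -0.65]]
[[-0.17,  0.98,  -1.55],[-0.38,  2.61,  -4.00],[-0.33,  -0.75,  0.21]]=v@[[0.18,  0.22,  0.11],[-0.16,  0.33,  -0.74]]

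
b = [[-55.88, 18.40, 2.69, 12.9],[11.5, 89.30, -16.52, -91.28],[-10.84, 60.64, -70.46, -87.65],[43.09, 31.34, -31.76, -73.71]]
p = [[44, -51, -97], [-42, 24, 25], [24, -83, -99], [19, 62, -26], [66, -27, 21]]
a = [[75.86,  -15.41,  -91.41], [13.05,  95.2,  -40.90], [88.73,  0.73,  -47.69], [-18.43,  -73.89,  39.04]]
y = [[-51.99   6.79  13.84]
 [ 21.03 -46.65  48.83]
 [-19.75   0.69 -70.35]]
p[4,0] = 66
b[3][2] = -31.76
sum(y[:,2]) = -7.679999999999993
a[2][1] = 0.73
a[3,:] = [-18.43, -73.89, 39.04]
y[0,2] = 13.84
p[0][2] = -97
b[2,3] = -87.65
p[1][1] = 24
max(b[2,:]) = 60.64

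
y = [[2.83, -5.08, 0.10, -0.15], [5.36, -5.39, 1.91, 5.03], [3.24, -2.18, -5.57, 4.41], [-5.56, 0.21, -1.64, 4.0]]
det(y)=-1370.804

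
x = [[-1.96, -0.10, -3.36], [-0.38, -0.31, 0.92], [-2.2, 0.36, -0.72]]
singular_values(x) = [4.34, 1.65, 0.45]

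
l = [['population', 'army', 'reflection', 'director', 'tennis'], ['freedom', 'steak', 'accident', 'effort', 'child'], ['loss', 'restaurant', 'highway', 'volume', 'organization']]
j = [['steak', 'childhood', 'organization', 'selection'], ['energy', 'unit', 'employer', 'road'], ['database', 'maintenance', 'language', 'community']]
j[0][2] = 'organization'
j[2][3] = 'community'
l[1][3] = 'effort'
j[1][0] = 'energy'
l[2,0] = 'loss'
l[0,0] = 'population'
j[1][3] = 'road'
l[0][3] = 'director'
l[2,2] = 'highway'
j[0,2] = 'organization'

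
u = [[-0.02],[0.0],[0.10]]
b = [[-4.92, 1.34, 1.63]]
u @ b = [[0.1, -0.03, -0.03],  [0.0, 0.0, 0.00],  [-0.49, 0.13, 0.16]]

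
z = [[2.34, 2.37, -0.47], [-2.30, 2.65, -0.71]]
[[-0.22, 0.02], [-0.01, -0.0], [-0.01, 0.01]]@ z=[[-0.56, -0.47, 0.09], [-0.02, -0.02, 0.0], [-0.05, 0.0, -0.00]]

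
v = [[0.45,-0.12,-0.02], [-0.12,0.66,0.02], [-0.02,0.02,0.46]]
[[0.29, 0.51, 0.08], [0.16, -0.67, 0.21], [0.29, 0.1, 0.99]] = v @ [[0.77, 0.92, 0.35], [0.37, -0.85, 0.31], [0.65, 0.29, 2.16]]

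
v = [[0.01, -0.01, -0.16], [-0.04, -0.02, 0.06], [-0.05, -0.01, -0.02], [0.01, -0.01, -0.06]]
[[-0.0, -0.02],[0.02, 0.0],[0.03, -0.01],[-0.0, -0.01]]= v @ [[-0.58,-0.01], [-0.02,0.32], [-0.03,0.12]]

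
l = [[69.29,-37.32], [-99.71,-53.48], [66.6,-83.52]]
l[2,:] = [66.6, -83.52]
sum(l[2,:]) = -16.92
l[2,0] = 66.6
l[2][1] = -83.52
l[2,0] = 66.6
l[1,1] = -53.48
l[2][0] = 66.6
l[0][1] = -37.32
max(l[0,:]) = 69.29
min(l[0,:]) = -37.32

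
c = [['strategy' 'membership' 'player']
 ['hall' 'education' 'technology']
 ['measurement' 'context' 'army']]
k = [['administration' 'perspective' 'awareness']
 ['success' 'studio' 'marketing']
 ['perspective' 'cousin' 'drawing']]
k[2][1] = 'cousin'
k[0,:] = ['administration', 'perspective', 'awareness']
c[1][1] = 'education'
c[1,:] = ['hall', 'education', 'technology']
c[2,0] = 'measurement'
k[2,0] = 'perspective'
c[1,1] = 'education'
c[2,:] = ['measurement', 'context', 'army']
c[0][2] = 'player'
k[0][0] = 'administration'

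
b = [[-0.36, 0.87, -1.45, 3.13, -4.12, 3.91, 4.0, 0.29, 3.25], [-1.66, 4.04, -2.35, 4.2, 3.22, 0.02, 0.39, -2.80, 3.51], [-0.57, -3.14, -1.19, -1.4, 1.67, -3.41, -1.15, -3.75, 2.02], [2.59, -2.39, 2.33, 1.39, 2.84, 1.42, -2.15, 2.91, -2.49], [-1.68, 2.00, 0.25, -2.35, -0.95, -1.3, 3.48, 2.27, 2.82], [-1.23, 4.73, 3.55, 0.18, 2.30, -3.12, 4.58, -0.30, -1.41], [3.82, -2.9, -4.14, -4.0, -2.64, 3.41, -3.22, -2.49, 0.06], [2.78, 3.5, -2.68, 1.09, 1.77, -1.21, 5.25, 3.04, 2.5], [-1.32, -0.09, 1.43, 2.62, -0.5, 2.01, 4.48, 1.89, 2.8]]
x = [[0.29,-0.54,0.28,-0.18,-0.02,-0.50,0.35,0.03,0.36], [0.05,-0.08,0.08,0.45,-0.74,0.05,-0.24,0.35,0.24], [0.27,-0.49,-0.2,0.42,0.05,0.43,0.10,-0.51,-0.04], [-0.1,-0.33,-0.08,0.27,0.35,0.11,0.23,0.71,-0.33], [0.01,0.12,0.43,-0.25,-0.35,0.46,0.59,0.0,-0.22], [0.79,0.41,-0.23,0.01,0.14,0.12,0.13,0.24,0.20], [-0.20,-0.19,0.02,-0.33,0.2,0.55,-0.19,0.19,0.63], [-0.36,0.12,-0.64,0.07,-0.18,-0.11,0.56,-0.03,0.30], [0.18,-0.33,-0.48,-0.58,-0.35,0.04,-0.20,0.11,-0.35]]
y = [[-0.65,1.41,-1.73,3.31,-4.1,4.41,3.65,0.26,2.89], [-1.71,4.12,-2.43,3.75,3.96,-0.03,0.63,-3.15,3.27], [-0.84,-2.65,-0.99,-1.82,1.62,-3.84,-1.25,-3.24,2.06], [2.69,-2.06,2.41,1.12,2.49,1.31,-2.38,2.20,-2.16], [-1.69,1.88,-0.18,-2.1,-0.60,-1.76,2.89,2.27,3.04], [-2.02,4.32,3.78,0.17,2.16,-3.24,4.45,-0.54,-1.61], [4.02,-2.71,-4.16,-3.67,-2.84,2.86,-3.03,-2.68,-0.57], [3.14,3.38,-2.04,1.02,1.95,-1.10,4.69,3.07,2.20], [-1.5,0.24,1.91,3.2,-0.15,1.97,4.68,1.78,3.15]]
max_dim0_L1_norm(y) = 27.65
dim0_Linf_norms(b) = [3.82, 4.73, 4.14, 4.2, 4.12, 3.91, 5.25, 3.75, 3.51]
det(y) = 777190.75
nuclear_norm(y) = 59.33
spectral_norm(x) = 1.01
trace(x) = -0.52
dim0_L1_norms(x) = [2.25, 2.61, 2.44, 2.56, 2.38, 2.37, 2.59, 2.17, 2.67]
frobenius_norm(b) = 23.87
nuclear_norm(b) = 60.13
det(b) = 1132547.27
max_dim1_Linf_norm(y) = 4.69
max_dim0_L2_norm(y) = 10.11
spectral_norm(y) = 14.89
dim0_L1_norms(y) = [18.26, 22.77, 19.63, 20.16, 19.87, 20.52, 27.65, 19.19, 20.95]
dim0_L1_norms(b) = [16.01, 23.66, 19.37, 20.36, 20.01, 19.81, 28.7, 19.74, 20.86]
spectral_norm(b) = 15.05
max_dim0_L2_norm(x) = 1.0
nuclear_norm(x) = 8.99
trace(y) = 2.95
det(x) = 0.99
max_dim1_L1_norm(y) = 26.54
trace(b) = 2.43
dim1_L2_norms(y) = [8.62, 8.75, 6.76, 6.45, 6.09, 8.66, 9.34, 8.23, 7.42]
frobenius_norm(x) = 3.00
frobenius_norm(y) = 23.67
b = y + x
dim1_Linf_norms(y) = [4.41, 4.12, 3.84, 2.69, 3.04, 4.45, 4.16, 4.69, 4.68]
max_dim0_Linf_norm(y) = 4.69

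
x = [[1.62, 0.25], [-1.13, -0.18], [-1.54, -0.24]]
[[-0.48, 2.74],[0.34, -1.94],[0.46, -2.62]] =x@ [[-0.08, 1.02], [-1.4, 4.37]]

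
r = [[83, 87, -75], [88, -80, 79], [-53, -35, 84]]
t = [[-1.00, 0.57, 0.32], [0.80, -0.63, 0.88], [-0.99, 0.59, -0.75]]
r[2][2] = 84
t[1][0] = 0.798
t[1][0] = 0.798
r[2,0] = -53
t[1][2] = 0.879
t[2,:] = [-0.993, 0.588, -0.748]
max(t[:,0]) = 0.798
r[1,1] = -80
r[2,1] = -35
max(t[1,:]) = 0.879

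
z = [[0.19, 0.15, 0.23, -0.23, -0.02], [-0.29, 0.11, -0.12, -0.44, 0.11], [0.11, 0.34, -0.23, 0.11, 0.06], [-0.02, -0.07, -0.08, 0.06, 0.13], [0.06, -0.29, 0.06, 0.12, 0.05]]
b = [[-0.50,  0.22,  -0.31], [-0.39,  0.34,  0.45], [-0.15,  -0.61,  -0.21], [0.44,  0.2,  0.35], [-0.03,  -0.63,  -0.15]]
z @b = [[-0.29,-0.08,-0.12], [-0.08,-0.11,-0.01], [-0.11,0.26,0.20], [0.07,-0.05,-0.01], [0.13,-0.13,-0.13]]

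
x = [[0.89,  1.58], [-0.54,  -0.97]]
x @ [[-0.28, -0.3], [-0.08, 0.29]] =[[-0.38, 0.19], [0.23, -0.12]]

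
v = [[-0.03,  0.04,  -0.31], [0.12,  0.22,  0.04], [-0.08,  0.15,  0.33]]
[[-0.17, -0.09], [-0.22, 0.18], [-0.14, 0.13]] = v @ [[0.52, 0.52], [-1.36, 0.5], [0.31, 0.3]]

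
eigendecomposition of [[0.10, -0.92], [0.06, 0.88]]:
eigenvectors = [[-1.0,0.8], [0.09,-0.61]]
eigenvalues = [0.18, 0.8]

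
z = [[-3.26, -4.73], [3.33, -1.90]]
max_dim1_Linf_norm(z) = 4.73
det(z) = 21.94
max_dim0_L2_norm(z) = 5.1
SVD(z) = [[0.99, -0.10], [-0.10, -0.99]] @ diag([5.7610221607805325, 3.809202496979597]) @ [[-0.62, -0.78], [-0.78, 0.62]]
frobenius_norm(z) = 6.91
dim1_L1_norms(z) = [7.99, 5.23]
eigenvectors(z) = [[(0.77+0j),(0.77-0j)],[-0.11-0.63j,-0.11+0.63j]]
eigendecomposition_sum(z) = [[(-1.63+1.73j), (-2.37-1.56j)], [(1.67+1.1j), (-0.95+2.18j)]] + [[(-1.63-1.73j), -2.37+1.56j],[(1.67-1.1j), -0.95-2.18j]]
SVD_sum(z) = [[-3.56, -4.49],[0.36, 0.45]] + [[0.3, -0.24],[2.97, -2.35]]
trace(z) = -5.16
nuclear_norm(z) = 9.57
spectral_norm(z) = 5.76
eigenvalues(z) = [(-2.58+3.91j), (-2.58-3.91j)]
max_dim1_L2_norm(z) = 5.74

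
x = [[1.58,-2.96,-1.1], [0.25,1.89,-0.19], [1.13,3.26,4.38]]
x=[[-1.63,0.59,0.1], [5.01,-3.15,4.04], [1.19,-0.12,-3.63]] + [[3.21, -3.55, -1.2],[-4.76, 5.04, -4.23],[-0.06, 3.38, 8.01]]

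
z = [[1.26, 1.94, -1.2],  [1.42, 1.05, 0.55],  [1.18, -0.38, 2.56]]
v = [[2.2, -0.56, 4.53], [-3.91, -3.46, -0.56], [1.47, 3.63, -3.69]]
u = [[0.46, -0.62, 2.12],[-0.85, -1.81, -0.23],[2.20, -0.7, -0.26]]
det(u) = 10.30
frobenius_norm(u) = 3.81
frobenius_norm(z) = 4.28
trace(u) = -1.61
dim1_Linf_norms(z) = [1.94, 1.42, 2.56]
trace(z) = 4.87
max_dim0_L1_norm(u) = 3.51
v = u @ z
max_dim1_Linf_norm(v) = 4.53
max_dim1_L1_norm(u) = 3.2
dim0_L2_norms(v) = [4.72, 5.05, 5.87]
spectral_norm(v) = 6.82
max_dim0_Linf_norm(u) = 2.2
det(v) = -0.15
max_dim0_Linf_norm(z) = 2.56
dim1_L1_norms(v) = [7.29, 7.93, 8.79]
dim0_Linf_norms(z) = [1.42, 1.94, 2.56]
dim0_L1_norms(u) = [3.51, 3.13, 2.61]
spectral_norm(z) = 3.14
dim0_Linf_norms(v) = [3.91, 3.63, 4.53]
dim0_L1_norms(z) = [3.86, 3.37, 4.31]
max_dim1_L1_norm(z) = 4.4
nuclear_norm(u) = 6.57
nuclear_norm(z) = 6.05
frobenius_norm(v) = 9.07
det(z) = -0.01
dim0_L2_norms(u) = [2.4, 2.04, 2.15]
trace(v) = -4.95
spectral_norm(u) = 2.49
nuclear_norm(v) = 12.80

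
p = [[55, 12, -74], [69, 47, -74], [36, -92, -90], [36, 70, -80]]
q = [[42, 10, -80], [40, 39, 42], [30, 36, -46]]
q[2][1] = 36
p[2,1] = -92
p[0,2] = -74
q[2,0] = 30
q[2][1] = 36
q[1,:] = [40, 39, 42]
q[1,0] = 40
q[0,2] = -80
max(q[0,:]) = 42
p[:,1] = [12, 47, -92, 70]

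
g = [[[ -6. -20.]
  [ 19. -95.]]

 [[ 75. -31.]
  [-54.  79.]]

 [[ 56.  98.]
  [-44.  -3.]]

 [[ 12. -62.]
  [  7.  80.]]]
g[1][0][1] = -31.0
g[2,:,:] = [[56.0, 98.0], [-44.0, -3.0]]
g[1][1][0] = -54.0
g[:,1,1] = [-95.0, 79.0, -3.0, 80.0]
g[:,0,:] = [[-6.0, -20.0], [75.0, -31.0], [56.0, 98.0], [12.0, -62.0]]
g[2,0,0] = 56.0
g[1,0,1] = -31.0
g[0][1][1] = -95.0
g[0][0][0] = -6.0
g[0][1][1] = -95.0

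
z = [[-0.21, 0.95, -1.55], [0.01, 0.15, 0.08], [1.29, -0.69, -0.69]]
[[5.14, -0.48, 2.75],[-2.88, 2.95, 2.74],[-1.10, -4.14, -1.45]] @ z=[[2.46, 2.91, -9.90], [4.17, -4.18, 2.81], [-1.68, -0.67, 2.37]]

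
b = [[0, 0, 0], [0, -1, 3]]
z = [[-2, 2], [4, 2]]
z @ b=[[0, -2, 6], [0, -2, 6]]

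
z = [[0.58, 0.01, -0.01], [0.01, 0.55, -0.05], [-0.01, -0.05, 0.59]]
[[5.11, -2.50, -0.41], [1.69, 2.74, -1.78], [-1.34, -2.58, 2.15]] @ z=[[2.94, -1.30, -0.17], [1.03, 1.61, -1.20], [-0.82, -1.54, 1.41]]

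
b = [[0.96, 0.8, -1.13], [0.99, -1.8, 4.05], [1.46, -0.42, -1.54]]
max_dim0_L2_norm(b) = 4.48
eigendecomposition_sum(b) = [[0.98+0.00j, 0.26+0.00j, -0.02-0.00j], [(0.85+0j), 0.23+0.00j, -0.01-0.00j], [0.39+0.00j, (0.11+0j), -0.01-0.00j]] + [[-0.01+0.32j, (0.27-0.12j), (-0.56-0.53j)], [(0.07-1.2j), -1.01+0.44j, 2.03+2.05j], [0.53-0.05j, (-0.26-0.42j), -0.77+1.04j]] + [[(-0.01-0.32j), 0.27+0.12j, -0.56+0.53j], [(0.07+1.2j), -1.01-0.44j, (2.03-2.05j)], [0.53+0.05j, (-0.26+0.42j), -0.77-1.04j]]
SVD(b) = [[0.27, 0.41, -0.87], [-0.93, 0.34, -0.12], [0.24, 0.85, 0.47]] @ diag([4.809300821286286, 2.1036583935509947, 0.7654717327357714]) @ [[-0.06,  0.37,  -0.93], [0.93,  -0.3,  -0.19], [-0.35,  -0.88,  -0.33]]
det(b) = 7.74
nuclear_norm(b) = 7.68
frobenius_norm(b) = 5.30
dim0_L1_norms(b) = [3.41, 3.02, 6.72]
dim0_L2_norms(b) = [2.01, 2.01, 4.48]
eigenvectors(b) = [[-0.72+0.00j, (0.24-0.01j), 0.24+0.01j],[(-0.63+0j), (-0.89+0j), (-0.89-0j)],[-0.29+0.00j, (-0.06-0.39j), -0.06+0.39j]]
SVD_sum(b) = [[-0.08,0.48,-1.19], [0.29,-1.67,4.15], [-0.08,0.44,-1.09]] + [[0.81, -0.26, -0.16], [0.67, -0.22, -0.13], [1.66, -0.54, -0.33]] + [[0.23, 0.59, 0.22],[0.03, 0.08, 0.03],[-0.13, -0.32, -0.12]]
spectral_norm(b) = 4.81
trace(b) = -2.38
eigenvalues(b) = [(1.2+0j), (-1.79+1.8j), (-1.79-1.8j)]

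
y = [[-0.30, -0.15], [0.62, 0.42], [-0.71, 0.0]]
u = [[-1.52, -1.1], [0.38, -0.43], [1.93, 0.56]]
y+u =[[-1.82, -1.25], [1.00, -0.01], [1.22, 0.56]]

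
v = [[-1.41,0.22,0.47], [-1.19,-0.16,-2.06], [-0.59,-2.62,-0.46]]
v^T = [[-1.41,  -1.19,  -0.59], [0.22,  -0.16,  -2.62], [0.47,  -2.06,  -0.46]]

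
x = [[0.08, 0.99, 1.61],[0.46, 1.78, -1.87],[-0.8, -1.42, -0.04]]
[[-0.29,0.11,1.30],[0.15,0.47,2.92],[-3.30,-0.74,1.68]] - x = [[-0.37,-0.88,-0.31],[-0.31,-1.31,4.79],[-2.50,0.68,1.72]]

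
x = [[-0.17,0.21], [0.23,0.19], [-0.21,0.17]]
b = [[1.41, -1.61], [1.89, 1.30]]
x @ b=[[0.16, 0.55], [0.68, -0.12], [0.03, 0.56]]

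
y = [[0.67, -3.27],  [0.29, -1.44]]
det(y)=-0.017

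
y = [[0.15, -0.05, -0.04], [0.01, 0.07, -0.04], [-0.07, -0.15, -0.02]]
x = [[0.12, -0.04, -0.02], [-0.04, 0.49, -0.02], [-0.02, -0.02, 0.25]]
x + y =[[0.27, -0.09, -0.06], [-0.03, 0.56, -0.06], [-0.09, -0.17, 0.23]]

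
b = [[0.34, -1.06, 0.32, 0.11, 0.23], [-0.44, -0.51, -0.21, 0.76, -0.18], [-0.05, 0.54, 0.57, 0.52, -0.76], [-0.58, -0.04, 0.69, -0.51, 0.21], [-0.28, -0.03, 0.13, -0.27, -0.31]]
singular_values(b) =[1.42, 1.24, 1.07, 0.74, 0.35]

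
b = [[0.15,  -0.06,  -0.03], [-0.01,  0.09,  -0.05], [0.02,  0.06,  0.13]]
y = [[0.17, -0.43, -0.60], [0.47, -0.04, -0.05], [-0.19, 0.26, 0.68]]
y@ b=[[0.02, -0.08, -0.06], [0.07, -0.03, -0.02], [-0.02, 0.08, 0.08]]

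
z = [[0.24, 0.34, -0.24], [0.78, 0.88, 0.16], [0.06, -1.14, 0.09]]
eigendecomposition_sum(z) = [[(0.39-0j), (0.47-0j), -0.02-0.00j], [0.64-0.00j, (0.78-0j), (-0.03-0j)], [-0.64+0.00j, -0.78+0.00j, 0.03+0.00j]] + [[-0.07+0.16j, -0.07-0.09j, -0.11+0.00j],[(0.07-0.13j), 0.05+0.08j, (0.09+0j)],[(0.35+0.12j), (-0.18+0.16j), 0.03+0.23j]] + [[(-0.07-0.16j), (-0.07+0.09j), (-0.11-0j)], [0.07+0.13j, (0.05-0.08j), (0.09-0j)], [(0.35-0.12j), -0.18-0.16j, (0.03-0.23j)]]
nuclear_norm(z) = 2.48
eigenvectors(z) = [[(0.39+0j), 0.04-0.41j, (0.04+0.41j)], [(0.65+0j), (-0.06+0.33j), (-0.06-0.33j)], [-0.65+0.00j, -0.85+0.00j, (-0.85-0j)]]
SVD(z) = [[-0.26, 0.06, -0.96], [-0.7, 0.67, 0.23], [0.66, 0.74, -0.13]] @ diag([1.5692863406006379, 0.6464657517255706, 0.2644284649014767]) @ [[-0.36,  -0.93,  0.01], [0.9,  -0.35,  0.25], [-0.23,  0.10,  0.97]]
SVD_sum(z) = [[0.15, 0.38, -0.00], [0.40, 1.03, -0.01], [-0.38, -0.97, 0.01]] + [[0.03, -0.01, 0.01], [0.39, -0.15, 0.11], [0.43, -0.17, 0.12]] + [[0.06, -0.02, -0.25], [-0.01, 0.01, 0.06], [0.01, -0.00, -0.03]]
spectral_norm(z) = 1.57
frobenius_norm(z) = 1.72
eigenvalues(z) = [(1.19+0j), (0.01+0.47j), (0.01-0.47j)]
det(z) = 0.27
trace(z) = 1.21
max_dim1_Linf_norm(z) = 1.14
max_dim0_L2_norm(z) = 1.48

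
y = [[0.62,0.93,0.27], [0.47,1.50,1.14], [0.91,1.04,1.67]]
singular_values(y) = [3.03, 0.69, 0.39]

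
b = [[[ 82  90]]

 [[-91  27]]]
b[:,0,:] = [[82, 90], [-91, 27]]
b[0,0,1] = 90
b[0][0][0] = 82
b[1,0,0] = -91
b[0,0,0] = 82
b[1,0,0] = -91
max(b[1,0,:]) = 27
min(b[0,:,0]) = 82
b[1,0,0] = -91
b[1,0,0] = -91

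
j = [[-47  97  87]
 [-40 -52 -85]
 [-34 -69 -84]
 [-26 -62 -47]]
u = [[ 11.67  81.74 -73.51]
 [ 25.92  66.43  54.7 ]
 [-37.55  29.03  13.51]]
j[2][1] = -69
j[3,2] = -47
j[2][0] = -34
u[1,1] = 66.43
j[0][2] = 87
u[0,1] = 81.74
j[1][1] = -52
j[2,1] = -69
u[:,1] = [81.74, 66.43, 29.03]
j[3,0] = -26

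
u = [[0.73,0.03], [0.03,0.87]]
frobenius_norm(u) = 1.14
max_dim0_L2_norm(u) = 0.87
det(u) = 0.63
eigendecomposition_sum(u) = [[0.69,-0.14], [-0.14,0.03]] + [[0.04,0.17], [0.17,0.84]]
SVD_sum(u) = [[0.04, 0.17], [0.17, 0.84]] + [[0.69, -0.14], [-0.14, 0.03]]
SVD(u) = [[0.2,0.98], [0.98,-0.20]] @ diag([0.876157731058639, 0.723842268941361]) @ [[0.2, 0.98], [0.98, -0.2]]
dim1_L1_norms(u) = [0.76, 0.9]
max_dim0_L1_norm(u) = 0.9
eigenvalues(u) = [0.72, 0.88]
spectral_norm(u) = 0.88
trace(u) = 1.60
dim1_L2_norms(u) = [0.73, 0.87]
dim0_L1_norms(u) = [0.76, 0.9]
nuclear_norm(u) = 1.60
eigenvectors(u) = [[-0.98,-0.2], [0.20,-0.98]]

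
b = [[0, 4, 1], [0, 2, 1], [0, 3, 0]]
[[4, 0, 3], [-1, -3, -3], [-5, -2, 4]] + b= [[4, 4, 4], [-1, -1, -2], [-5, 1, 4]]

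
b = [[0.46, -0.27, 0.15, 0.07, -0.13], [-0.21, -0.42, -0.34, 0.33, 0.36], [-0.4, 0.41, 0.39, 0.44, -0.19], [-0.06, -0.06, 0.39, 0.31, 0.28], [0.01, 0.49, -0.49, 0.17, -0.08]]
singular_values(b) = [0.95, 0.84, 0.78, 0.43, 0.24]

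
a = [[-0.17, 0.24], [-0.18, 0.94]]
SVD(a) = [[0.27, 0.96], [0.96, -0.27]] @ diag([0.9943589624244253, 0.11726147639450885]) @ [[-0.22, 0.98], [-0.98, -0.22]]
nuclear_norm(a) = 1.11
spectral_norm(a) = 0.99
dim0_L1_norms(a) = [0.35, 1.18]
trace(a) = 0.77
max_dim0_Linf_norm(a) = 0.94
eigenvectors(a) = [[-0.99,-0.22], [-0.17,-0.98]]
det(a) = -0.12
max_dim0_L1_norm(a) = 1.18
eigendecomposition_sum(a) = [[-0.13, 0.03], [-0.02, 0.01]] + [[-0.04, 0.21], [-0.16, 0.93]]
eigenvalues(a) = [-0.13, 0.9]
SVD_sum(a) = [[-0.06, 0.26], [-0.21, 0.93]] + [[-0.11,-0.02], [0.03,0.01]]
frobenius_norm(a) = 1.00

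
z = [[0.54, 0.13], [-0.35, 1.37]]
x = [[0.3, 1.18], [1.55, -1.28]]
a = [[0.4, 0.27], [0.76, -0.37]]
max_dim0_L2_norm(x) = 1.74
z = a @ x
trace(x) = -0.98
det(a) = -0.35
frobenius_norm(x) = 2.35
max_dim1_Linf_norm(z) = 1.37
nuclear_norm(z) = 1.97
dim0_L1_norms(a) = [1.16, 0.64]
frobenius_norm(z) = 1.52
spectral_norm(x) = 2.10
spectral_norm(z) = 1.41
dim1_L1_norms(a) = [0.67, 1.13]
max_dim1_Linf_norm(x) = 1.55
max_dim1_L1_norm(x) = 2.83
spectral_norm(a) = 0.89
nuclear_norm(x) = 3.15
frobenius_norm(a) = 0.97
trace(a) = 0.03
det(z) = 0.79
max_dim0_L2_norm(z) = 1.38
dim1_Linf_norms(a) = [0.4, 0.76]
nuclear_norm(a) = 1.29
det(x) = -2.21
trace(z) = 1.91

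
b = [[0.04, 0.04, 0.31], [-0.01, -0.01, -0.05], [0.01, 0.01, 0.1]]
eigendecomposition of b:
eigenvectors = [[-0.94,0.85,-0.71],  [0.17,-0.52,0.71],  [-0.29,-0.03,0.00]]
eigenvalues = [0.13, 0.0, 0.0]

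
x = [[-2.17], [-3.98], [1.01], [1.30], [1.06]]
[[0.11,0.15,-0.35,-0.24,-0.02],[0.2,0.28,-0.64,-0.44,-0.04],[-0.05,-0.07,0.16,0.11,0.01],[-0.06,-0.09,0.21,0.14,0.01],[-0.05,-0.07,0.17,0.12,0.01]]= x@[[-0.05, -0.07, 0.16, 0.11, 0.01]]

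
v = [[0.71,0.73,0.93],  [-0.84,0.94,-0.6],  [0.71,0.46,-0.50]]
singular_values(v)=[1.55, 1.28, 0.87]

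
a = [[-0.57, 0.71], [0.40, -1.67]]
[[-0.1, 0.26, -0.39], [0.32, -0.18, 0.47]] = a @[[-0.08, -0.45, 0.47], [-0.21, -0.0, -0.17]]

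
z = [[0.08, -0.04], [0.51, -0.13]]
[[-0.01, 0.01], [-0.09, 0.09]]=z@[[-0.20, 0.17], [-0.08, -0.03]]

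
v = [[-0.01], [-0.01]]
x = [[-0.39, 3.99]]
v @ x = [[0.0, -0.04],[0.0, -0.04]]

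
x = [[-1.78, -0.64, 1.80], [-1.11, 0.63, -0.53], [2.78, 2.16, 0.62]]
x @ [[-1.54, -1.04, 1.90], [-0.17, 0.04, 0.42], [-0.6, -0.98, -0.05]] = [[1.77,0.06,-3.74], [1.92,1.70,-1.82], [-5.02,-3.41,6.16]]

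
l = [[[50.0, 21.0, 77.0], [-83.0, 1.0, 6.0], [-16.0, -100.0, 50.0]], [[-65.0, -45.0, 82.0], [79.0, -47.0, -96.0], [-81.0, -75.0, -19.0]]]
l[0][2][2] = 50.0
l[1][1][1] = -47.0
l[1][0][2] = 82.0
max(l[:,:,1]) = 21.0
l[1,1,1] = -47.0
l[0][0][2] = 77.0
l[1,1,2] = -96.0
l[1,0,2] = 82.0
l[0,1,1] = 1.0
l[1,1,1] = -47.0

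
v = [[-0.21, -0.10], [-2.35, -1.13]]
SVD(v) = [[-0.09,-1.0], [-1.00,0.09]] @ diag([2.617918873481668, 0.0008785604562834586]) @ [[0.9,  0.43],[0.43,  -0.90]]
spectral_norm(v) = 2.62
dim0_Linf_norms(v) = [2.35, 1.13]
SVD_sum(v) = [[-0.21,  -0.10], [-2.35,  -1.13]] + [[-0.00, 0.0], [0.0, -0.0]]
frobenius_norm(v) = 2.62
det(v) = 0.00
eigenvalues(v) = [-0.0, -1.34]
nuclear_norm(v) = 2.62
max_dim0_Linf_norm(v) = 2.35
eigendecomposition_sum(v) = [[-0.0, 0.00], [0.0, -0.0]] + [[-0.21, -0.1], [-2.35, -1.13]]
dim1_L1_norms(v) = [0.31, 3.48]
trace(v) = -1.34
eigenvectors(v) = [[0.43, 0.09],  [-0.90, 1.00]]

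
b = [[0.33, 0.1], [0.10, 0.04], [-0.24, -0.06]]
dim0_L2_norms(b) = [0.42, 0.12]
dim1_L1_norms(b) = [0.43, 0.14, 0.3]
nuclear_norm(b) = 0.45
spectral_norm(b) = 0.44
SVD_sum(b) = [[0.33, 0.10], [0.1, 0.03], [-0.24, -0.07]] + [[-0.0, 0.00],[-0.0, 0.01],[-0.0, 0.01]]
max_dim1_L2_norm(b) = 0.34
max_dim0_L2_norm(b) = 0.42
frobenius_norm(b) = 0.44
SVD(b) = [[-0.79, -0.25], [-0.24, -0.71], [0.56, -0.66]] @ diag([0.4375919577686775, 0.014604057524399087]) @ [[-0.96, -0.28],[0.28, -0.96]]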